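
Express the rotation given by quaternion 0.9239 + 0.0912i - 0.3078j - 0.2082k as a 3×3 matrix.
[[0.7238, 0.3286, -0.6067], [-0.4409, 0.8967, -0.0404], [0.5308, 0.2967, 0.7939]]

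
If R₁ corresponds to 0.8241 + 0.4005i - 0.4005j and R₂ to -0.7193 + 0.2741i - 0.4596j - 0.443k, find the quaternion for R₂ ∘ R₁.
-0.8866 - 0.2396i - 0.2681j - 0.2908k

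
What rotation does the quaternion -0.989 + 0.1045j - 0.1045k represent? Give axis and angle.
axis = (0, √2/2, -√2/2), θ = 343°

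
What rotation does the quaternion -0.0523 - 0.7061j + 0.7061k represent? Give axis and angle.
axis = (0, -√2/2, √2/2), θ = 186°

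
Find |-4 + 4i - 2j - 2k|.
√40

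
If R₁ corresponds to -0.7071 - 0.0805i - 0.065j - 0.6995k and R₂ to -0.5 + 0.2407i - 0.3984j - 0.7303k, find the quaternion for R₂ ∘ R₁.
-0.1638 + 0.1013i + 0.5414j + 0.8184k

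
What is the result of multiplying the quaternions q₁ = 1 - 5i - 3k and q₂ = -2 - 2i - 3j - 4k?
-24 - i - 17j + 17k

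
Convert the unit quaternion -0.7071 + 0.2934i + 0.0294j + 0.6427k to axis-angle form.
axis = (0.4149, 0.0416, 0.9089), θ = 3π/2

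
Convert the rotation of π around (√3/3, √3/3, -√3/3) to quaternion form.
0.5774i + 0.5774j - 0.5774k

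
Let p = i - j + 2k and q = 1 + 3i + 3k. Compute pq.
-9 - 2i + 2j + 5k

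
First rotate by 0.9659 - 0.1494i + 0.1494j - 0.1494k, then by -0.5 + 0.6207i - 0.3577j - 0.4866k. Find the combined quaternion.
-0.4095 + 0.8004i - 0.2548j - 0.356k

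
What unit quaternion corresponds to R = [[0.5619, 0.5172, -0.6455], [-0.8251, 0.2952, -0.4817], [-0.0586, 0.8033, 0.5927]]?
0.7826 + 0.4105i - 0.1875j - 0.4288k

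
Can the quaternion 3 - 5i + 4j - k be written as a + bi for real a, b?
No. The quaternion 3 - 5i + 4j - k has j-coefficient y = 4 and k-coefficient z = -1, not both zero, so it does not lie in the complex subalgebra spanned by 1 and i.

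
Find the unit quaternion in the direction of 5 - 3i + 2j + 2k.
0.7715 - 0.4629i + 0.3086j + 0.3086k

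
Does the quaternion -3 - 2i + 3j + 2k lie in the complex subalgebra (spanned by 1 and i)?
No. The quaternion -3 - 2i + 3j + 2k has j-coefficient y = 3 and k-coefficient z = 2, not both zero, so it does not lie in the complex subalgebra spanned by 1 and i.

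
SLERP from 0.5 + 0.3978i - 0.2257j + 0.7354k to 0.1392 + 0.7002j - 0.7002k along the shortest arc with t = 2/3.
0.0891 + 0.1511i - 0.5926j + 0.7862k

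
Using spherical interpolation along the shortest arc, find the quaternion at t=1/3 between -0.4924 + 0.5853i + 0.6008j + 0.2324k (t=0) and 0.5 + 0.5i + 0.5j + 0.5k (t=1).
-0.1685 + 0.6389i + 0.6505j + 0.3745k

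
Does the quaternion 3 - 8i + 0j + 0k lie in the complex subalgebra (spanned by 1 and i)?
Yes. The quaternion 3 - 8i has j- and k-coefficients y = z = 0, so it lies in the complex subalgebra spanned by 1 and i.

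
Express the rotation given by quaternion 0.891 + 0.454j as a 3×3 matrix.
[[0.5878, 0, 0.809], [0, 1, 0], [-0.809, 0, 0.5878]]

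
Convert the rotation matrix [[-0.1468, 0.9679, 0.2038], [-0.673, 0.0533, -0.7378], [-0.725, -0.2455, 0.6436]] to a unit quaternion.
0.6225 + 0.1977i + 0.373j - 0.659k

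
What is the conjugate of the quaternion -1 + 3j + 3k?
-1 - 3j - 3k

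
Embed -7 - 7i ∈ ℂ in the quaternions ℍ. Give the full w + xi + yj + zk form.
-7 - 7i + 0j + 0k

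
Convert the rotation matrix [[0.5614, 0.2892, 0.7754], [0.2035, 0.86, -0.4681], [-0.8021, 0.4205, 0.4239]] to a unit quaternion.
0.8434 + 0.2634i + 0.4676j - 0.0254k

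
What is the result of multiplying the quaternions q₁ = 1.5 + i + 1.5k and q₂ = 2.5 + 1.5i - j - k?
3.75 + 6.25i + 1.75j + 1.25k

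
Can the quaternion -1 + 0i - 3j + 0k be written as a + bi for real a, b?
No. The quaternion -1 - 3j has j-coefficient y = -3 and k-coefficient z = 0, not both zero, so it does not lie in the complex subalgebra spanned by 1 and i.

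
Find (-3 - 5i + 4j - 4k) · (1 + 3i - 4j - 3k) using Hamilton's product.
16 - 42i - 11j + 13k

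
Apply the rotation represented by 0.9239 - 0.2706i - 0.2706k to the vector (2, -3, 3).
(0.646, -1.621, 4.354)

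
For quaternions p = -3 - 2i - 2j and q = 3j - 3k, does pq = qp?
No: pq = 6 + 6i - 15j + 3k ≠ 6 - 6i - 3j + 15k = qp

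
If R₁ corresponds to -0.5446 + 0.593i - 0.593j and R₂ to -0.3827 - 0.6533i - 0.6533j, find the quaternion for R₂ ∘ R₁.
0.2084 + 0.1288i + 0.5827j + 0.7748k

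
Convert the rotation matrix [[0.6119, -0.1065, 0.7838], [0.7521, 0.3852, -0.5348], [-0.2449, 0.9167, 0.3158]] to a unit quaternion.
0.7604 + 0.4772i + 0.3382j + 0.2823k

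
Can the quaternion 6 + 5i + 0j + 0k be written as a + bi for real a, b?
Yes. The quaternion 6 + 5i has j- and k-coefficients y = z = 0, so it lies in the complex subalgebra spanned by 1 and i.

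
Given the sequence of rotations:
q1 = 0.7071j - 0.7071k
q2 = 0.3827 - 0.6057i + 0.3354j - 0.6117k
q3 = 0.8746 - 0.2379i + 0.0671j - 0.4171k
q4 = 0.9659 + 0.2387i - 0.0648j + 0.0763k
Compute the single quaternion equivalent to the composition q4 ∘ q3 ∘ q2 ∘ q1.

q2 · q1 = -0.6697 + 0.1954i - 0.1577j - 0.6989k
q3 · q2 · q1 = -0.8202 + 0.2175i - 0.4306j - 0.3075k
q4 · q3 · q2 · q1 = -0.8486 + 0.0671i - 0.2728j - 0.4483k
-0.8486 + 0.0671i - 0.2728j - 0.4483k


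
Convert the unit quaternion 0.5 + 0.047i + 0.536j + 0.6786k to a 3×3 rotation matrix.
[[-0.4956, -0.6282, 0.5998], [0.729, 0.0746, 0.6805], [-0.4722, 0.7745, 0.421]]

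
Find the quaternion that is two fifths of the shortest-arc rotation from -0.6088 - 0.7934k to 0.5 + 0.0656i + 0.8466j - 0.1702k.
-0.7297 - 0.0354i - 0.4565j - 0.5079k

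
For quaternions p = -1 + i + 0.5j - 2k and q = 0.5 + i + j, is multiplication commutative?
No: pq = -2 + 1.5i - 2.75j - 0.5k ≠ -2 - 2.5i + 1.25j - 1.5k = qp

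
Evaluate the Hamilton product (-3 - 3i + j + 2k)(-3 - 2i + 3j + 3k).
-6 + 12i - 7j - 22k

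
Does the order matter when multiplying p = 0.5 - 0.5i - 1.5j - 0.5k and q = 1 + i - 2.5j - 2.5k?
Yes: pq = -4 + 2.5i - 4.5j + k ≠ -4 - 2.5i - j - 4.5k = qp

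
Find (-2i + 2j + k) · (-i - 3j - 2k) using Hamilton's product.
6 - i - 5j + 8k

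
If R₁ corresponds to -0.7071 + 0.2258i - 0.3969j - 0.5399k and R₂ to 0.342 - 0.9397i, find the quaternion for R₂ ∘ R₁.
-0.0296 + 0.7417i - 0.6431j + 0.1883k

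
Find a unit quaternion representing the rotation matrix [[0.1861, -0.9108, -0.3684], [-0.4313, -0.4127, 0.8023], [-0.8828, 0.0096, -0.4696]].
-0.2756 + 0.7191i - 0.4666j - 0.435k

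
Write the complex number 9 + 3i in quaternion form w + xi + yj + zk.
9 + 3i + 0j + 0k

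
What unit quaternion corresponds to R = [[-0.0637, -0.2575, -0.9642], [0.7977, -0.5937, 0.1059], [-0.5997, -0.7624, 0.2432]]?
0.3827 - 0.5672i - 0.2381j + 0.6893k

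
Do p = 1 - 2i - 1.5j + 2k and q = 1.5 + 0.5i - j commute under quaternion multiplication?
No: pq = 1 - 0.5i - 2.25j + 5.75k ≠ 1 - 4.5i - 4.25j + 0.25k = qp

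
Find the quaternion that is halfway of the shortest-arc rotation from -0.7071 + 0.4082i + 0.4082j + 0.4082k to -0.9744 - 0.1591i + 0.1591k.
-0.9149 + 0.1355i + 0.2221j + 0.3087k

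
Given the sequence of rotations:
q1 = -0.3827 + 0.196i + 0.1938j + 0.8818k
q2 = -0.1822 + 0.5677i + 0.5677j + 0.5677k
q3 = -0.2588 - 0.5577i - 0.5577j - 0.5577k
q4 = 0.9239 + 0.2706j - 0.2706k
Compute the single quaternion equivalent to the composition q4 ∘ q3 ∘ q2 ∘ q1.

q2 · q1 = -0.6522 + 0.1376i - 0.6419j - 0.3792k
q3 · q2 · q1 = -0.3239 + 0.1816i + 0.2416j + 0.8966k
q4 · q3 · q2 · q1 = -0.122 + 0.4758i + 0.0864j + 0.8669k
-0.122 + 0.4758i + 0.0864j + 0.8669k


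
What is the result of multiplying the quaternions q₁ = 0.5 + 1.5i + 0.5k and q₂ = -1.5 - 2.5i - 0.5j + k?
2.5 - 3.25i - 3j - k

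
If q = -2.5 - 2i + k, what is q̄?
-2.5 + 2i - k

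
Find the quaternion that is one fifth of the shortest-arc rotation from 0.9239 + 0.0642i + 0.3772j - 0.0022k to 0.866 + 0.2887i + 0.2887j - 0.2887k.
0.9229 + 0.1109i + 0.3635j - 0.0609k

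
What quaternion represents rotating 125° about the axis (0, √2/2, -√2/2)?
0.4617 + 0.6272j - 0.6272k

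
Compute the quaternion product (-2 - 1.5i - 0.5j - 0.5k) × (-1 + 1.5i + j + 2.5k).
6 - 2.25i + 1.5j - 5.25k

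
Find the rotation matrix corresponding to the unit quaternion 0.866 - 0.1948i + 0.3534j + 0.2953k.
[[0.5758, -0.6491, 0.497], [0.3738, 0.7497, 0.5461], [-0.7271, -0.1287, 0.6743]]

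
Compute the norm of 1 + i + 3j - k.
√12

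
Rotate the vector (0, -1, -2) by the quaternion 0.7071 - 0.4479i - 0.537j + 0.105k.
(1.374, -1.618, 0.702)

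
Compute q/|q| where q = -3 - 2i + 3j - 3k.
-0.5388 - 0.3592i + 0.5388j - 0.5388k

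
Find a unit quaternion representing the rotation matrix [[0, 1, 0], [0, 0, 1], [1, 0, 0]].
-0.5 + 0.5i + 0.5j + 0.5k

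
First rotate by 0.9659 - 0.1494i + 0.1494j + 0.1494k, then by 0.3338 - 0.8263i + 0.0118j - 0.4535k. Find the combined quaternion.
0.265 - 0.7785i + 0.2525j - 0.5099k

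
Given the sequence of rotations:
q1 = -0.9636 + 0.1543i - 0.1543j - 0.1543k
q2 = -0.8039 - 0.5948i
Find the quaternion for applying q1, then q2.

q2 · q1 = 0.8664 + 0.4491i + 0.0323j + 0.2158k
0.8664 + 0.4491i + 0.0323j + 0.2158k


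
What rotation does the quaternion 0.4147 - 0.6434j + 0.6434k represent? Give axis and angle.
axis = (0, -√2/2, √2/2), θ = 131°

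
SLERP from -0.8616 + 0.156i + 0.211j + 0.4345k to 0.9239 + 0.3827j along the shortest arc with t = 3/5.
-0.9675 + 0.068i - 0.1532j + 0.1894k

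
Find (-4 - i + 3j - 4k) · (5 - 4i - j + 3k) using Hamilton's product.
-9 + 16i + 38j - 19k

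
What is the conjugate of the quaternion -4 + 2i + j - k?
-4 - 2i - j + k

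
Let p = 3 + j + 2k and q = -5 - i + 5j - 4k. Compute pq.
-12 - 17i + 8j - 21k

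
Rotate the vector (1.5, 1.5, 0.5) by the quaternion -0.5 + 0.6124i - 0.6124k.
(-0.919, 0.475, -1.919)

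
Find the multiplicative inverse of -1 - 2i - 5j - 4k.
-0.0217 + 0.0435i + 0.1087j + 0.087k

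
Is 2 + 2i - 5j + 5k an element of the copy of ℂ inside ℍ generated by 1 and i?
No. The quaternion 2 + 2i - 5j + 5k has j-coefficient y = -5 and k-coefficient z = 5, not both zero, so it does not lie in the complex subalgebra spanned by 1 and i.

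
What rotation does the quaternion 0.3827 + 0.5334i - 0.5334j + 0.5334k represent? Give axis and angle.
axis = (√3/3, -√3/3, √3/3), θ = 3π/4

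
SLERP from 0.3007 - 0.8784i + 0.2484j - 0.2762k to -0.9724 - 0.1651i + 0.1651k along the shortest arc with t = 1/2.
0.8242 - 0.4618i + 0.1608j - 0.2857k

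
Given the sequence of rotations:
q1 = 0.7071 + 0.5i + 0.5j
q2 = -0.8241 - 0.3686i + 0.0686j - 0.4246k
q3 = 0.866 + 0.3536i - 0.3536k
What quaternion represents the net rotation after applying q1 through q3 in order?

q2 · q1 = -0.4327 - 0.4604i - 0.5758j - 0.5188k
q3 · q2 · q1 = -0.3954 - 0.7553i - 0.1524j - 0.4999k
-0.3954 - 0.7553i - 0.1524j - 0.4999k


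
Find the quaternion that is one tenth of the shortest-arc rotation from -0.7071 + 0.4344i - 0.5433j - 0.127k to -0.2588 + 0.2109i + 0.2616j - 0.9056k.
-0.7123 + 0.4447i - 0.4847j - 0.2447k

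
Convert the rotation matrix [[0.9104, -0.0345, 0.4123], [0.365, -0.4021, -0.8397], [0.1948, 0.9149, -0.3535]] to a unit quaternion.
0.5373 + 0.8164i + 0.1012j + 0.1859k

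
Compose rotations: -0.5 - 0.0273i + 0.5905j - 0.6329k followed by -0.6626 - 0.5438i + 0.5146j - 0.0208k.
-0.0006 - 0.0234i - 0.9922j + 0.1227k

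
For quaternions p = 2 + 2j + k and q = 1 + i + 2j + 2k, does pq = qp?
No: pq = -4 + 4i + 7j + 3k ≠ -4 + 5j + 7k = qp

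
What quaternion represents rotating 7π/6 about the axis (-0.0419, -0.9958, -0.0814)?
-0.2588 - 0.0405i - 0.9619j - 0.0786k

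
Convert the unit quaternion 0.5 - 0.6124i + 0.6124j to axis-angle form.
axis = (-√2/2, √2/2, 0), θ = 2π/3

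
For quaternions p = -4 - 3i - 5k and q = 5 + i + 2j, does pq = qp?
No: pq = -17 - 9i - 13j - 31k ≠ -17 - 29i - 3j - 19k = qp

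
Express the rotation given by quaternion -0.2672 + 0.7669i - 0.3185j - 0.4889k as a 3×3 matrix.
[[0.3191, -0.7498, -0.5797], [-0.2272, -0.6543, 0.7213], [-0.9201, -0.0984, -0.3792]]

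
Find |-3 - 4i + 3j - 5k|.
√59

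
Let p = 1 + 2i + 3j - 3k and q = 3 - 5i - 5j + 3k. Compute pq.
37 - 5i + 13j - k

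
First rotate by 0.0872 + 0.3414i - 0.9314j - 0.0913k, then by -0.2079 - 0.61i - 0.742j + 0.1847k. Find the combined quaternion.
-0.4841 + 0.1156i + 0.1363j + 0.8566k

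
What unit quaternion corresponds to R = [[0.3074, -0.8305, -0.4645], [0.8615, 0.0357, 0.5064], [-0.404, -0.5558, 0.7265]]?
0.7193 - 0.3692i - 0.021j + 0.5881k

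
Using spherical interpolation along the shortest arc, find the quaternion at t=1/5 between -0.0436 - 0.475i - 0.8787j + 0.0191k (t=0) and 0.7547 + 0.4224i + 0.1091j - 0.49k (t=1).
-0.2331 - 0.5282i - 0.8038j + 0.1432k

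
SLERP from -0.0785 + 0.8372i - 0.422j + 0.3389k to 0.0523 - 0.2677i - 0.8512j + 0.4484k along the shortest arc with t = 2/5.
-0.0302 + 0.4707i - 0.7424j + 0.4757k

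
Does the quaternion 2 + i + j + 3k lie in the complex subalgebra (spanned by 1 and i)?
No. The quaternion 2 + i + j + 3k has j-coefficient y = 1 and k-coefficient z = 3, not both zero, so it does not lie in the complex subalgebra spanned by 1 and i.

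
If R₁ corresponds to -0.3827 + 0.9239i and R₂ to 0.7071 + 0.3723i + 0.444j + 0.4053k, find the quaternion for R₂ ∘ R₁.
-0.6146 + 0.5108i + 0.2045j - 0.5653k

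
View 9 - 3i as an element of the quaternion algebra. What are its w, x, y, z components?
9 - 3i + 0j + 0k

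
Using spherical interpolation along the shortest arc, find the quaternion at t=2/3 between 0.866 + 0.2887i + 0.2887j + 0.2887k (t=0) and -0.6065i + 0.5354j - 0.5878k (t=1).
0.3915 + 0.6219i - 0.3033j + 0.6067k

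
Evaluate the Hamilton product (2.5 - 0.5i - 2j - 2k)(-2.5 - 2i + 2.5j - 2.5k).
-7.25 + 6.25i + 14j - 6.5k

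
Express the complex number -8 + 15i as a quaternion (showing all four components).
-8 + 15i + 0j + 0k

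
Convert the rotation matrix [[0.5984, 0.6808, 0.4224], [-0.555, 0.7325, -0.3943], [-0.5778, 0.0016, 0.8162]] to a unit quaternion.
0.887 + 0.1116i + 0.2819j - 0.3483k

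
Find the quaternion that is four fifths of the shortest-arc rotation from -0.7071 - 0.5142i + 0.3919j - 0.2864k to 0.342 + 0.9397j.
0.1124 - 0.1476i + 0.9792j - 0.0822k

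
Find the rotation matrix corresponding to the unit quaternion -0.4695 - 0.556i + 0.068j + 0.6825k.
[[0.0591, 0.5653, -0.8228], [-0.7165, -0.5499, -0.4293], [-0.6951, 0.6149, 0.3725]]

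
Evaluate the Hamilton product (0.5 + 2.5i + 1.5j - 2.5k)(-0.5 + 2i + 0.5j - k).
-8.5 - 0.5i - 3j - k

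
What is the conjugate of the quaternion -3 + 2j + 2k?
-3 - 2j - 2k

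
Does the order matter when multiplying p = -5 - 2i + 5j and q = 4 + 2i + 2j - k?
Yes: pq = -26 - 23i + 8j - 9k ≠ -26 - 13i + 12j + 19k = qp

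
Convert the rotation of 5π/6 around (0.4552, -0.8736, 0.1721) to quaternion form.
0.2588 + 0.4397i - 0.8438j + 0.1662k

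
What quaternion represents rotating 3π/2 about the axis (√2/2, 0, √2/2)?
-0.7071 + 0.5i + 0.5k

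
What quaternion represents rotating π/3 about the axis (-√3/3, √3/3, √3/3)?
0.866 - 0.2887i + 0.2887j + 0.2887k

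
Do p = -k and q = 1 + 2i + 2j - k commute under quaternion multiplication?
No: pq = -1 + 2i - 2j - k ≠ -1 - 2i + 2j - k = qp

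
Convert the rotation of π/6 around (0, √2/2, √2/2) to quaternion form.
0.9659 + 0.183j + 0.183k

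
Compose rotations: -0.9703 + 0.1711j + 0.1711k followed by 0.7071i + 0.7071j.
-0.121 - 0.5651i - 0.8071j + 0.121k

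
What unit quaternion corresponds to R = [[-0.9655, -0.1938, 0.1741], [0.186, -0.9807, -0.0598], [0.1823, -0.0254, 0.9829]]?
0.0958 + 0.0899i - 0.0215j + 0.9911k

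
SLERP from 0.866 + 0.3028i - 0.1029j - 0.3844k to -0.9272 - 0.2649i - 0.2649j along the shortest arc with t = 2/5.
0.9232 + 0.2981i + 0.0467j - 0.2381k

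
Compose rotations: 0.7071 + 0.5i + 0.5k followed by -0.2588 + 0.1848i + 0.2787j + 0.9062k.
-0.7285 + 0.1406i + 0.5578j + 0.372k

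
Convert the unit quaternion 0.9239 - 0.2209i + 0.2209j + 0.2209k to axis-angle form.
axis = (-√3/3, √3/3, √3/3), θ = π/4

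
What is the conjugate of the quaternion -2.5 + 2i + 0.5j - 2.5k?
-2.5 - 2i - 0.5j + 2.5k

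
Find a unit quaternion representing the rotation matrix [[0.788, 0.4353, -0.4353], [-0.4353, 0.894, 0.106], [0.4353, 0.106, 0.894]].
0.9455 - 0.2302j - 0.2302k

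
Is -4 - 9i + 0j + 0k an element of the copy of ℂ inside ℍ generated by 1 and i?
Yes. The quaternion -4 - 9i has j- and k-coefficients y = z = 0, so it lies in the complex subalgebra spanned by 1 and i.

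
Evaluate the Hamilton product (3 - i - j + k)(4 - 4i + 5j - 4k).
17 - 17i + 3j - 17k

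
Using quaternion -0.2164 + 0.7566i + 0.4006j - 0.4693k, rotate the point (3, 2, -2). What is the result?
(3.289, 1.354, -2.086)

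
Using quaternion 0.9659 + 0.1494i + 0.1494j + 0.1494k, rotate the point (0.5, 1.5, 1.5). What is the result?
(0.589, 1.167, 1.744)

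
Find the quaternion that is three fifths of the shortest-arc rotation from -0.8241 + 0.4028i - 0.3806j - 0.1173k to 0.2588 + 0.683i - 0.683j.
-0.2297 + 0.6925i - 0.6813j - 0.0591k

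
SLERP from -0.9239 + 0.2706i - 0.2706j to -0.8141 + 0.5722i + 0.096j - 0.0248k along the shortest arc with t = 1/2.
-0.8961 + 0.4345i - 0.09j - 0.0128k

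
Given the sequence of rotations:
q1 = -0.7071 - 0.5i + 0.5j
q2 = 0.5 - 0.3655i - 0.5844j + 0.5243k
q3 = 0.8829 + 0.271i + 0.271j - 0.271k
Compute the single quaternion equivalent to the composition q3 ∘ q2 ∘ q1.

q2 · q1 = -0.2441 - 0.2537i + 0.4011j - 0.8457k
q3 · q2 · q1 = -0.4846 - 0.4106i + 0.5859j - 0.5031k
-0.4846 - 0.4106i + 0.5859j - 0.5031k


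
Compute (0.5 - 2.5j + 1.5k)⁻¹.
0.0571 + 0.2857j - 0.1714k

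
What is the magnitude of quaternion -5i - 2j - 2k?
√33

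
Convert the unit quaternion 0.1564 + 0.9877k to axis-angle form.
axis = (0, 0, 1), θ = 162°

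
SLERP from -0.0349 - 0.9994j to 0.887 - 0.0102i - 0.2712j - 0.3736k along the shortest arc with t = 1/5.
0.2085 - 0.0028i - 0.9728j - 0.101k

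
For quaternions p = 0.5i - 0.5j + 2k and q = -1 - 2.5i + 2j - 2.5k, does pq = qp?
No: pq = 7.25 - 3.25i - 3.25j - 2.25k ≠ 7.25 + 2.25i + 4.25j - 1.75k = qp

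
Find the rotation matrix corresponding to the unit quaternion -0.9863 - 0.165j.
[[0.9456, 0, 0.3255], [0, 1, 0], [-0.3255, 0, 0.9456]]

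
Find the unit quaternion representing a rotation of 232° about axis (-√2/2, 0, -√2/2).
-0.4384 - 0.6355i - 0.6355k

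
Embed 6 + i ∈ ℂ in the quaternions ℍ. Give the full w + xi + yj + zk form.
6 + i + 0j + 0k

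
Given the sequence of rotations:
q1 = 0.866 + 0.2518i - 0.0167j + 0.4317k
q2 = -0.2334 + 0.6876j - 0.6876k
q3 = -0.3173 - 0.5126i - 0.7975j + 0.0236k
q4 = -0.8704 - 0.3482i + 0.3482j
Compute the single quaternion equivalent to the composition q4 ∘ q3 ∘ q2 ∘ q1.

q2 · q1 = 0.1062 + 0.2266i + 0.4262j - 0.8694k
q3 · q2 · q1 = 0.4429 + 0.5569i - 0.6602j + 0.2406k
q4 · q3 · q2 · q1 = 0.0383 - 0.5552i + 0.8126j - 0.1734k
0.0383 - 0.5552i + 0.8126j - 0.1734k


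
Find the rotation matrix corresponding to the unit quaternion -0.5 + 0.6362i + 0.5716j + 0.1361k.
[[0.3095, 0.8634, -0.3984], [0.5912, 0.1535, 0.7918], [0.7448, -0.4806, -0.463]]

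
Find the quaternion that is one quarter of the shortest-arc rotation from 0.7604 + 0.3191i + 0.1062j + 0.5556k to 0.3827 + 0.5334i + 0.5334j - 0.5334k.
0.7903 + 0.458i + 0.2731j + 0.3019k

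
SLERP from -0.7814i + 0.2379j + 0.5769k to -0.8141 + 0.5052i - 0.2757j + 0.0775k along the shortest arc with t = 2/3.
0.6176 - 0.7025i + 0.3063j + 0.1769k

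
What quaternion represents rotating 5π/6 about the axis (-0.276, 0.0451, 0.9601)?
0.2588 - 0.2666i + 0.0436j + 0.9274k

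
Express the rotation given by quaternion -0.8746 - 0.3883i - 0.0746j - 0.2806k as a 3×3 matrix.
[[0.8314, -0.4329, 0.3484], [0.5488, 0.541, -0.6373], [0.0874, 0.7211, 0.6873]]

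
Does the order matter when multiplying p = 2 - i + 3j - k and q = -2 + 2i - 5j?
Yes: pq = 13 + i - 18j + k ≠ 13 + 11i - 14j + 3k = qp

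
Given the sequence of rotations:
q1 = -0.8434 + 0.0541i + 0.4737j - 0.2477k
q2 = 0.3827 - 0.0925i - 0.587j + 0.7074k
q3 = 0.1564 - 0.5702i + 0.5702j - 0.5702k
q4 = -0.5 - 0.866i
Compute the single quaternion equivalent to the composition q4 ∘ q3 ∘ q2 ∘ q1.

q2 · q1 = 0.1355 - 0.091i + 0.6917j - 0.7035k
q3 · q2 · q1 = -0.8262 - 0.0982i - 0.1638j - 0.5298k
q4 · q3 · q2 · q1 = 0.3281 + 0.7646i - 0.3769j + 0.4068k
0.3281 + 0.7646i - 0.3769j + 0.4068k


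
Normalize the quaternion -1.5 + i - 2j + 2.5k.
-0.4082 + 0.2722i - 0.5443j + 0.6804k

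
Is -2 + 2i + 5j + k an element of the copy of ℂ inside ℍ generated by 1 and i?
No. The quaternion -2 + 2i + 5j + k has j-coefficient y = 5 and k-coefficient z = 1, not both zero, so it does not lie in the complex subalgebra spanned by 1 and i.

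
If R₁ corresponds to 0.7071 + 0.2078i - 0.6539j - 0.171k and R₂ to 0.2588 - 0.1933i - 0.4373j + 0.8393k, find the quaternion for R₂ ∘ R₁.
0.0807 + 0.5407i - 0.3371j + 0.7665k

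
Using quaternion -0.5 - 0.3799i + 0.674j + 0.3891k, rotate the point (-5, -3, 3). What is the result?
(-1.483, 3.714, -5.197)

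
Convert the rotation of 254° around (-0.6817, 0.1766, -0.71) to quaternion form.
-0.6018 - 0.5444i + 0.141j - 0.567k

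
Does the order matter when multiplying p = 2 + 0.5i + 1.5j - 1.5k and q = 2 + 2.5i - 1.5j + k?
Yes: pq = 6.5 + 5.25i - 4.25j - 5.5k ≠ 6.5 + 6.75i + 4.25j + 3.5k = qp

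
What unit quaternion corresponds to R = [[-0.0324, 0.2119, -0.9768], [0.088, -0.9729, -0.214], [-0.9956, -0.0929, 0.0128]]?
-0.0436 - 0.6942i - 0.108j + 0.7103k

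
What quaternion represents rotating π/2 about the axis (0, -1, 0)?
0.7071 - 0.7071j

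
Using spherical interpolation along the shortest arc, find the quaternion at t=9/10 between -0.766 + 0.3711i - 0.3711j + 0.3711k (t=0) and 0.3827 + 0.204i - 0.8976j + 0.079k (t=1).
0.2609 + 0.251i - 0.9231j + 0.1298k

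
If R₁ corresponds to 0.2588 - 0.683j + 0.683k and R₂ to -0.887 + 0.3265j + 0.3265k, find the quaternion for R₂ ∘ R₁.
-0.2296 + 0.446i + 0.6903j - 0.5213k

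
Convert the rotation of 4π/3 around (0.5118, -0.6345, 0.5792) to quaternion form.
-0.5 + 0.4432i - 0.5495j + 0.5016k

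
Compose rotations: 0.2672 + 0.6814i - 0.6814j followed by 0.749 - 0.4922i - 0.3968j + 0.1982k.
0.2651 + 0.5139i - 0.4813j + 0.6587k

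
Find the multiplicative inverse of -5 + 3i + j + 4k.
-0.098 - 0.0588i - 0.0196j - 0.0784k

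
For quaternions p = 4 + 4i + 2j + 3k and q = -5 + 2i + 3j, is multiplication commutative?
No: pq = -34 - 21i + 8j - 7k ≠ -34 - 3i - 4j - 23k = qp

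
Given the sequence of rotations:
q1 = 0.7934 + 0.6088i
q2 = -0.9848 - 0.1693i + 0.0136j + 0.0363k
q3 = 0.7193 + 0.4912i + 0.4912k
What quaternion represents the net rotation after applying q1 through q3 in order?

q2 · q1 = -0.6783 - 0.7339i + 0.0329j + 0.0205k
q3 · q2 · q1 = -0.1375 - 0.8772i - 0.3469j - 0.3023k
-0.1375 - 0.8772i - 0.3469j - 0.3023k


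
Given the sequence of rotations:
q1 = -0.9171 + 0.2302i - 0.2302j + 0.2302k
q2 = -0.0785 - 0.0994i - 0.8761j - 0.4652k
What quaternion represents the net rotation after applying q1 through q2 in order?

q2 · q1 = 0.0003 - 0.2357i + 0.7373j + 0.6331k
0.0003 - 0.2357i + 0.7373j + 0.6331k


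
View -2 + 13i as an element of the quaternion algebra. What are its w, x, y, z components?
-2 + 13i + 0j + 0k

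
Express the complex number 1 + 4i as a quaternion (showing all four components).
1 + 4i + 0j + 0k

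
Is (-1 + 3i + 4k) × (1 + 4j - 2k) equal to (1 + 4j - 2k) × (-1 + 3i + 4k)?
No: pq = 7 - 13i + 2j + 18k ≠ 7 + 19i - 10j - 6k = qp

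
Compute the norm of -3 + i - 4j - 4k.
√42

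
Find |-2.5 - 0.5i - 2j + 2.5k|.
4.093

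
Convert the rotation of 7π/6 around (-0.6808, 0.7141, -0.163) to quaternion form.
-0.2588 - 0.6576i + 0.6898j - 0.1574k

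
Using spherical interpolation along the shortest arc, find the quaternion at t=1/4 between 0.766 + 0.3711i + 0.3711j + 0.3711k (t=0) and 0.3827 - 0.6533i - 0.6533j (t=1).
0.5388 + 0.5496i + 0.5496j + 0.3248k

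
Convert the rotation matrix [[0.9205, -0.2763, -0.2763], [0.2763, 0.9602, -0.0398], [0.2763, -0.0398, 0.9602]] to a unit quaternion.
0.9799 - 0.141j + 0.141k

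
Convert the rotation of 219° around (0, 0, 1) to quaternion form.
-0.3338 + 0.9426k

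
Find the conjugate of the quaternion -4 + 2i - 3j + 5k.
-4 - 2i + 3j - 5k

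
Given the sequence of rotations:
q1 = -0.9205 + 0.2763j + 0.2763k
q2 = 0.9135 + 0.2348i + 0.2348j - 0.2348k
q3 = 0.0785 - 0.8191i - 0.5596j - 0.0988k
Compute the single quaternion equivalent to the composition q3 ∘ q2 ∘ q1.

q2 · q1 = -0.8409 - 0.0864i - 0.0286j + 0.5334k
q3 · q2 · q1 = -0.1001 + 0.3807i + 0.9138j + 0.1k
-0.1001 + 0.3807i + 0.9138j + 0.1k


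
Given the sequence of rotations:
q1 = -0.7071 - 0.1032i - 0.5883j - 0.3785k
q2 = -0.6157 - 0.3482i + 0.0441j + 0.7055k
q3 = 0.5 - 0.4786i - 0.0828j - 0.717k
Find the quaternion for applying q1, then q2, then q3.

q2 · q1 = 0.6924 + 0.7081i + 0.1264j - 0.0564k
q3 · q2 · q1 = 0.6551 + 0.118i - 0.5288j - 0.5265k
0.6551 + 0.118i - 0.5288j - 0.5265k


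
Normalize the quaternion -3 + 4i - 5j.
-0.4243 + 0.5657i - 0.7071j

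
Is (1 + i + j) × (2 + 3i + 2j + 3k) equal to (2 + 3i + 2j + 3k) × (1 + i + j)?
No: pq = -3 + 8i + j + 2k ≠ -3 + 2i + 7j + 4k = qp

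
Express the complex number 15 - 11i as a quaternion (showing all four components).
15 - 11i + 0j + 0k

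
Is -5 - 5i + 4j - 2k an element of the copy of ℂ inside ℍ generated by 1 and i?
No. The quaternion -5 - 5i + 4j - 2k has j-coefficient y = 4 and k-coefficient z = -2, not both zero, so it does not lie in the complex subalgebra spanned by 1 and i.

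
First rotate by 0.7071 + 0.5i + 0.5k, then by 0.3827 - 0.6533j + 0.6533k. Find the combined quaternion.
-0.056 - 0.1353i - 0.1353j + 0.9799k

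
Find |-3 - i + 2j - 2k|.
√18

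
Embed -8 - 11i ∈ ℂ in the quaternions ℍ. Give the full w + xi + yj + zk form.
-8 - 11i + 0j + 0k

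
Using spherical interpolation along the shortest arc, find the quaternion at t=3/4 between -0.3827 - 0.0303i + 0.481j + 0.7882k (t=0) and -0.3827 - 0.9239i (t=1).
-0.4693 - 0.8228i + 0.167j + 0.2736k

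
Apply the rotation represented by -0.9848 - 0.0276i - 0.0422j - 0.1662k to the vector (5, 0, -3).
(4.429, 1.769, -3.354)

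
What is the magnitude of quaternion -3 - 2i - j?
√14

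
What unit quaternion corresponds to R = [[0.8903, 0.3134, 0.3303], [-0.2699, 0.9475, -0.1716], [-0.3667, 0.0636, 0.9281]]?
0.9703 + 0.0606i + 0.1796j - 0.1503k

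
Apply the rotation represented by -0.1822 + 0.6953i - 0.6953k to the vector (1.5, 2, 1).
(-1.424, -1.234, -1.924)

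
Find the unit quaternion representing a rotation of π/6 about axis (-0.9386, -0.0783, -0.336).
0.9659 - 0.2429i - 0.0203j - 0.087k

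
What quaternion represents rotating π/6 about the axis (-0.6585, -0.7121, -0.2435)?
0.9659 - 0.1704i - 0.1843j - 0.063k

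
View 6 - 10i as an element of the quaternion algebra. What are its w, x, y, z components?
6 - 10i + 0j + 0k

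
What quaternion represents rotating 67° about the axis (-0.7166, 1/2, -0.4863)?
0.8339 - 0.3955i + 0.276j - 0.2684k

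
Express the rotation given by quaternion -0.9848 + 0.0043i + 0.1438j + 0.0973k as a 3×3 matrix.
[[0.9397, 0.1929, -0.2824], [-0.1904, 0.981, 0.0365], [0.2841, 0.0195, 0.9586]]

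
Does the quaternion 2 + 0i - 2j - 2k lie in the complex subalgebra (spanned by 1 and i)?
No. The quaternion 2 - 2j - 2k has j-coefficient y = -2 and k-coefficient z = -2, not both zero, so it does not lie in the complex subalgebra spanned by 1 and i.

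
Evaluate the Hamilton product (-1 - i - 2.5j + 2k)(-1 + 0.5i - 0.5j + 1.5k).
-2.75 - 2.25i + 5.5j - 1.75k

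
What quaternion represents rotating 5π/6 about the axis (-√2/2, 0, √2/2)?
0.2588 - 0.683i + 0.683k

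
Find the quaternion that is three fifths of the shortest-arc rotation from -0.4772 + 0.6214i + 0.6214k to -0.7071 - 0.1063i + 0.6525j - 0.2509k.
-0.8096 + 0.2619i + 0.5034j + 0.1503k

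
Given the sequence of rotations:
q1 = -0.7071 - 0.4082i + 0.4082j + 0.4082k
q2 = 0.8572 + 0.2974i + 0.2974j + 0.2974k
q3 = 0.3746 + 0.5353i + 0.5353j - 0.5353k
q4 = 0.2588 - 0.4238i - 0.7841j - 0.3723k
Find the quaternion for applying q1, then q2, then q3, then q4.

q2 · q1 = -0.7275 - 0.5602i - 0.1032j + 0.3824k
q3 · q2 · q1 = 0.2873 - 0.4498i - 0.3329j + 0.7773k
q4 · q3 · q2 · q1 = -0.0879 - 0.9716i + 0.1855j - 0.1174k
-0.0879 - 0.9716i + 0.1855j - 0.1174k


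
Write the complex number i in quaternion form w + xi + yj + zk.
0 + i + 0j + 0k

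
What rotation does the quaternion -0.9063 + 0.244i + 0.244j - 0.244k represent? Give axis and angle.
axis = (√3/3, √3/3, -√3/3), θ = 310°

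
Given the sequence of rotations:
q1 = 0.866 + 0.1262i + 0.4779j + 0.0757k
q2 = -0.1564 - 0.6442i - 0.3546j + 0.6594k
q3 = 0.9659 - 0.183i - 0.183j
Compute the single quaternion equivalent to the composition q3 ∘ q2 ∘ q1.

q2 · q1 = 0.0654 - 0.9196i - 0.2498j + 0.2961k
q3 · q2 · q1 = -0.1508 - 0.9544i - 0.1991j + 0.1634k
-0.1508 - 0.9544i - 0.1991j + 0.1634k


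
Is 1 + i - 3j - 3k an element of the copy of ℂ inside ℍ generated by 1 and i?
No. The quaternion 1 + i - 3j - 3k has j-coefficient y = -3 and k-coefficient z = -3, not both zero, so it does not lie in the complex subalgebra spanned by 1 and i.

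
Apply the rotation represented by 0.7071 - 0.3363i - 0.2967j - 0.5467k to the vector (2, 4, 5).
(4.084, 3.557, 3.959)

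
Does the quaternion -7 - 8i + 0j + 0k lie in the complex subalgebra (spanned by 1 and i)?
Yes. The quaternion -7 - 8i has j- and k-coefficients y = z = 0, so it lies in the complex subalgebra spanned by 1 and i.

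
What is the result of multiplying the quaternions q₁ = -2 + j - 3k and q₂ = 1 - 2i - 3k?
-11 + i + 7j + 5k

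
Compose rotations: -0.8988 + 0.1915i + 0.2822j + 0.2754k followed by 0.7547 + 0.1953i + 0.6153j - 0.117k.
-0.8571 + 0.1715i - 0.4162j + 0.2503k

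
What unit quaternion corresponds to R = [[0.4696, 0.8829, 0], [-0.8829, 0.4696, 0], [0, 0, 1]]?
0.8572 - 0.515k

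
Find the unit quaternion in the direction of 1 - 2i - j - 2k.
0.3162 - 0.6325i - 0.3162j - 0.6325k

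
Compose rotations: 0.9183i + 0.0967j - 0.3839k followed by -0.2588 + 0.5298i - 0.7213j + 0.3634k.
-0.2773 + 0.0041i + 0.5121j + 0.813k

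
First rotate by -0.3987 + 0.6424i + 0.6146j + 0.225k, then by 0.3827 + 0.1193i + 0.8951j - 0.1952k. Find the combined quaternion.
-0.7354 + 0.5196i - 0.2739j - 0.3378k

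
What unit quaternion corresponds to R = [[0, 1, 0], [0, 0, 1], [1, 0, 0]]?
-0.5 + 0.5i + 0.5j + 0.5k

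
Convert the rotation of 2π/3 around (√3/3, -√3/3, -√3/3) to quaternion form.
0.5 + 0.5i - 0.5j - 0.5k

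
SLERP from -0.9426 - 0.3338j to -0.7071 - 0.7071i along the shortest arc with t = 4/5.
-0.803 - 0.5912i - 0.075j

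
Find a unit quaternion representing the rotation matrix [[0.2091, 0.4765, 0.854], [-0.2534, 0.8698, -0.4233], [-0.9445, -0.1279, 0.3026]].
0.7716 + 0.0957i + 0.5827j - 0.2365k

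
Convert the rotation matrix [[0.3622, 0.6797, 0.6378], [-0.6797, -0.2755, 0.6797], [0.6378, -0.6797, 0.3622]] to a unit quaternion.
0.6019 - 0.5647i - 0.5647k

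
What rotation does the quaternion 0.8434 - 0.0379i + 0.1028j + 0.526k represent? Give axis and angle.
axis = (-0.0705, 0.1913, 0.979), θ = 65°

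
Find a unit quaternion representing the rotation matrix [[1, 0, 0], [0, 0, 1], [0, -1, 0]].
0.7071 - 0.7071i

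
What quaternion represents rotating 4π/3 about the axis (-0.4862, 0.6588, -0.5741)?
-0.5 - 0.4211i + 0.5705j - 0.4972k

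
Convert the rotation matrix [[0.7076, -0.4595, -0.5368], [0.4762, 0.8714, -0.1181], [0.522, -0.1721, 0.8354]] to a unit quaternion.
0.9239 - 0.0146i - 0.2865j + 0.2532k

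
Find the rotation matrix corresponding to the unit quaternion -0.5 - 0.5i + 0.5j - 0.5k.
[[0, -1, 0], [0, 0, -1], [1, 0, 0]]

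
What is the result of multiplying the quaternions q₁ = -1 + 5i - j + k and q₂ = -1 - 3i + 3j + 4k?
15 - 9i - 25j + 7k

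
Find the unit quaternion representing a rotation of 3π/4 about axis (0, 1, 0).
0.3827 + 0.9239j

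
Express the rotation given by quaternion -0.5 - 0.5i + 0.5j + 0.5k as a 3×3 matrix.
[[0, 0, -1], [-1, 0, 0], [0, 1, 0]]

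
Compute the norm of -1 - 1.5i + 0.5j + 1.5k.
2.398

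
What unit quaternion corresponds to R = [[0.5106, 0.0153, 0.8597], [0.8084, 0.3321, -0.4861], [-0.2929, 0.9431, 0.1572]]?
0.7071 + 0.5053i + 0.4075j + 0.2804k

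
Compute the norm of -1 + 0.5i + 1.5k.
1.871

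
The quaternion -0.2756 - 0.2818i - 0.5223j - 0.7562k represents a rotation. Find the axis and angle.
axis = (-0.2932, -0.5433, -0.7867), θ = 212°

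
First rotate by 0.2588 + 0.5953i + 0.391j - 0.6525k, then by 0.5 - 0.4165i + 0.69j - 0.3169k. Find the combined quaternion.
-0.0992 - 0.1365i - 0.0863j - 0.9819k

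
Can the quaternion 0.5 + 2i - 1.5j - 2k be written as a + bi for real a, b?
No. The quaternion 0.5 + 2i - 1.5j - 2k has j-coefficient y = -1.5 and k-coefficient z = -2, not both zero, so it does not lie in the complex subalgebra spanned by 1 and i.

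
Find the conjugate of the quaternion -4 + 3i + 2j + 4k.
-4 - 3i - 2j - 4k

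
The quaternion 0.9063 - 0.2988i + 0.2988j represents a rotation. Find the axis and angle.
axis = (-√2/2, √2/2, 0), θ = 50°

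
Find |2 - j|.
√5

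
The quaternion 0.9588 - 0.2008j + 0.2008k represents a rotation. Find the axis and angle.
axis = (0, -√2/2, √2/2), θ = 33°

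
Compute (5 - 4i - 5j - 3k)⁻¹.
0.0667 + 0.0533i + 0.0667j + 0.04k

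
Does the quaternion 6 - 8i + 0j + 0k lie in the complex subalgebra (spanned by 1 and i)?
Yes. The quaternion 6 - 8i has j- and k-coefficients y = z = 0, so it lies in the complex subalgebra spanned by 1 and i.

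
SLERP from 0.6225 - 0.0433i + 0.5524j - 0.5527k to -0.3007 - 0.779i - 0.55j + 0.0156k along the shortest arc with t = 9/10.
0.358 + 0.7246i + 0.583j - 0.0823k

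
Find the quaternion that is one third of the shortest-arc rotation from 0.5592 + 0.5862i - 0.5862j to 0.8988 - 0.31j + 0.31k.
0.729 + 0.4166i - 0.531j + 0.1144k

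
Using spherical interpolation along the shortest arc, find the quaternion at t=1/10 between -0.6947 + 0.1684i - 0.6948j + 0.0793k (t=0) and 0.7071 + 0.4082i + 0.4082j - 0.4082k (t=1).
-0.7141 + 0.1095i - 0.6814j + 0.1174k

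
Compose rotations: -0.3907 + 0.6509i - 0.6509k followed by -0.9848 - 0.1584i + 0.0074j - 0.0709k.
0.4417 - 0.5839i - 0.1521j + 0.6639k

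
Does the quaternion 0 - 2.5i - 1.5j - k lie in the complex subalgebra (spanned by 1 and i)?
No. The quaternion -2.5i - 1.5j - k has j-coefficient y = -1.5 and k-coefficient z = -1, not both zero, so it does not lie in the complex subalgebra spanned by 1 and i.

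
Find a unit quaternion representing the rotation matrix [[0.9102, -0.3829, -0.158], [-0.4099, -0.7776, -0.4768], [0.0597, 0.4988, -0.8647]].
0.2588 + 0.9424i - 0.2103j - 0.0261k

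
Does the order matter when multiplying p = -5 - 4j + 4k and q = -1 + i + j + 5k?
Yes: pq = -11 - 29i + 3j - 25k ≠ -11 + 19i - 5j - 33k = qp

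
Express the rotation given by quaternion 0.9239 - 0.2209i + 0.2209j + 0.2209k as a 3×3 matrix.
[[0.8048, -0.5058, 0.3106], [0.3106, 0.8048, 0.5058], [-0.5058, -0.3106, 0.8048]]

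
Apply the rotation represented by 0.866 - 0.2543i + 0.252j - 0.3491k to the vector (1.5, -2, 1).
(0.605, -2.089, 1.588)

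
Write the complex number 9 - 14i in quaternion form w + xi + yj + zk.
9 - 14i + 0j + 0k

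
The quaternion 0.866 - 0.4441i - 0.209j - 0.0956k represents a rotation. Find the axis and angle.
axis = (-0.8881, -0.418, -0.1912), θ = π/3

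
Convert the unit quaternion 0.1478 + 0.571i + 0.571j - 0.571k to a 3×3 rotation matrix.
[[-0.3042, 0.8209, -0.4833], [0.4833, -0.3042, -0.8209], [-0.8209, -0.4833, -0.3042]]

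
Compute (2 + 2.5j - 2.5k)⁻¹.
0.1212 - 0.1515j + 0.1515k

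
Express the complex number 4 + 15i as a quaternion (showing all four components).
4 + 15i + 0j + 0k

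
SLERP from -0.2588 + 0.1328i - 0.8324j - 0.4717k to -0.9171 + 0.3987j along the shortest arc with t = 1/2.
0.4449 + 0.0898i - 0.8321j - 0.3188k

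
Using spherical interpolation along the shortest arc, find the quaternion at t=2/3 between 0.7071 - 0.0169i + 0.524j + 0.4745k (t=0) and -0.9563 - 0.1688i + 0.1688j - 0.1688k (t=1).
0.9452 + 0.1142i + 0.0742j + 0.2967k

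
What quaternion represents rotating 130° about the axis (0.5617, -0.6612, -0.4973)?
0.4226 + 0.5091i - 0.5993j - 0.4507k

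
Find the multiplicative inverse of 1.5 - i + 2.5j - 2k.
0.1111 + 0.0741i - 0.1852j + 0.1481k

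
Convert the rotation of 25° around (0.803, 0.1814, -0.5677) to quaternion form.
0.9763 + 0.1738i + 0.0393j - 0.1229k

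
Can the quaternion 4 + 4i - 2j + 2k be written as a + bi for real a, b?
No. The quaternion 4 + 4i - 2j + 2k has j-coefficient y = -2 and k-coefficient z = 2, not both zero, so it does not lie in the complex subalgebra spanned by 1 and i.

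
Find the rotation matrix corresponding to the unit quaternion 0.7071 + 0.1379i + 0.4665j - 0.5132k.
[[0.038, 0.8544, 0.5182], [-0.5971, 0.4352, -0.6738], [-0.8013, -0.2838, 0.5267]]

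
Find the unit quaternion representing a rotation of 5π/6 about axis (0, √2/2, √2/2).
0.2588 + 0.683j + 0.683k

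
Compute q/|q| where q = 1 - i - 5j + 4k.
0.1525 - 0.1525i - 0.7625j + 0.61k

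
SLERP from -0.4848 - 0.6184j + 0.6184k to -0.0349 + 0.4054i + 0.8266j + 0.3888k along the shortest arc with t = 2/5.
-0.3374 - 0.2103i - 0.8823j + 0.2518k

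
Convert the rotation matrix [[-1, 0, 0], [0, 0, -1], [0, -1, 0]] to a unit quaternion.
-0.7071j + 0.7071k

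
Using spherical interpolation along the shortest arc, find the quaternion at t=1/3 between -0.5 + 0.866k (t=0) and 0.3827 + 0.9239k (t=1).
-0.2164 + 0.9763k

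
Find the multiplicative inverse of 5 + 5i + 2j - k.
0.0909 - 0.0909i - 0.0364j + 0.0182k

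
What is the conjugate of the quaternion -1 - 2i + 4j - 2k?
-1 + 2i - 4j + 2k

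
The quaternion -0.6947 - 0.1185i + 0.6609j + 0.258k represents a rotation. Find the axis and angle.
axis = (-0.1647, 0.9188, 0.3587), θ = 268°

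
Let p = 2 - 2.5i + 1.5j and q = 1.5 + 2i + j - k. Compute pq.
6.5 - 1.25i + 1.75j - 7.5k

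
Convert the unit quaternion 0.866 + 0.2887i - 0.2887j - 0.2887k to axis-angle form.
axis = (√3/3, -√3/3, -√3/3), θ = π/3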